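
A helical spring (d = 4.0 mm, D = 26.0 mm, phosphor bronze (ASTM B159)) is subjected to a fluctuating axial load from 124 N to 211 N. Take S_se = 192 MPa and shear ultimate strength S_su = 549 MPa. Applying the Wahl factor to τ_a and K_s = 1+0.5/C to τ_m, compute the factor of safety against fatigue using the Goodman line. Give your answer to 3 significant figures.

1.59

C = D/d = 26.0/4.0 = 6.5000; K_W = (4C−1)/(4C−4)+0.615/C = 1.2310; K_s = 1+0.5/C = 1.0769
F_a = (F_max−F_min)/2 = 43.5 N; F_m = (F_max+F_min)/2 = 167.5 N
τ_a = K_W·8F_aD/(πd³) = 1.2310 × 45.001 = 55.395 MPa
τ_m = K_s·8F_mD/(πd³) = 1.0769 × 173.28 = 186.61 MPa
Goodman: 1/n_f = τ_a/S_se + τ_m/S_su = 55.395/192 + 186.61/549 = 0.28852 + 0.33991 = 0.62842
n_f = 1/0.62842 = 1.591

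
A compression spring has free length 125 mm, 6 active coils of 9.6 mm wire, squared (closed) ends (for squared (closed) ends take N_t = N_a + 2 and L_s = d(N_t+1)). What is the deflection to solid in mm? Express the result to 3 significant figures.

38.6 mm

N_t = 8; L_s = 9.6·9 = 86.4 mm
δ_solid = L₀ − L_s = 125 − 86.4 = 38.6 mm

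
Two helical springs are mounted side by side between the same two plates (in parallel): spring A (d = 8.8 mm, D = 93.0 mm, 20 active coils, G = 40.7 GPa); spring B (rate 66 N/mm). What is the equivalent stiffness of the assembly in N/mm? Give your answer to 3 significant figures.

67.9 N/mm

k_A = Gd⁴/(8D³N_a) = (40.7×10³)(8.8⁴)/(8·93.0³·20) = 1.8965 N/mm
Parallel: k_eq = 1.8965 + 66 = 67.897 N/mm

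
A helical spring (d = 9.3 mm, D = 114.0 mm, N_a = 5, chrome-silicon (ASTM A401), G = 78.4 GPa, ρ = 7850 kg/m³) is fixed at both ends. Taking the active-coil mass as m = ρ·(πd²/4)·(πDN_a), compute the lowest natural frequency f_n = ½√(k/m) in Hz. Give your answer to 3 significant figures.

50.9 Hz

k = Gd⁴/(8D³N_a) = (78.4×10³)(9.3⁴)/(8·114.0³·5) = 9.8963 N/mm = 9896.3 N/m
Wire length L = πDN_a = π·114.0·5 = 1790.7 mm
m = ρ·(πd²/4)·L = 7850 × 67.929×10⁻⁶ m² × 1.7907 m = 0.95488 kg
f_n = ½√(k/m) = 0.5·√(9896.3/0.95488) = 0.5·√(10364) = 50.902 Hz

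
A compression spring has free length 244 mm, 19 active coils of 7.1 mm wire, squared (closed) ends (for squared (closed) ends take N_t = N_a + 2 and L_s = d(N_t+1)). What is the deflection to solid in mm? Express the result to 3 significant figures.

N_t = 21; L_s = 7.1·22 = 156.2 mm
δ_solid = L₀ − L_s = 244 − 156.2 = 87.8 mm

87.8 mm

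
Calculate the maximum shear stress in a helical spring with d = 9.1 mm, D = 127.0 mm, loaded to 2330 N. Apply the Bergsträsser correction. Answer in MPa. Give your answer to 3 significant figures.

Spring index C = D/d = 127.0/9.1 = 13.9560
K_B = (4C+2)/(4C−3) = 57.824/52.824 = 1.0947
τ₀ = 8FD/(πd³) = 8·2330·127.0/(π·9.1³) = 2.36728e+06/2367.4 = 999.94 MPa
τ_max = K·τ₀ = 1.0947 × 999.94 = 1094.6 MPa

1090 MPa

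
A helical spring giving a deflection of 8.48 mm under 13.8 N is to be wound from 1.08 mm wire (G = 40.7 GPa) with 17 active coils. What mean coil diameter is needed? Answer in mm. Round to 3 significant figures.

Required rate k = F/δ = 13.8/8.48 = 1.6274 N/mm
D = (Gd⁴/(8N_a·k))^(1/3) = (40.7×10³·1.08⁴/(8·17·1.6274))^(1/3)
  = (250.188)^(1/3) = 6.3012 mm

6.30 mm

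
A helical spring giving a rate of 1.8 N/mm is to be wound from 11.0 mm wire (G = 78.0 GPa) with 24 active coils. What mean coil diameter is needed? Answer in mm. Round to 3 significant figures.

D = (Gd⁴/(8N_a·k))^(1/3) = (78.0×10³·11.0⁴/(8·24·1.8))^(1/3)
  = (3.30439e+06)^(1/3) = 148.9466 mm

149 mm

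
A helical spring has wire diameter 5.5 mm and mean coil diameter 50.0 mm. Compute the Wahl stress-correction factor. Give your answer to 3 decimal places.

C = D/d = 50.0/5.5 = 9.0909
K_W = (4C−1)/(4C−4) + 0.615/C = 35.364/32.364 + 0.0676 = 1.1603

1.160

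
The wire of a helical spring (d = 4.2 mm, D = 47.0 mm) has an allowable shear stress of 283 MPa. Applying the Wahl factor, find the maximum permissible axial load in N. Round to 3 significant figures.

C = D/d = 47.0/4.2 = 11.1905
K_W = (4C−1)/(4C−4) + 0.615/C = 43.762/40.762 + 0.0550 = 1.1286
τ_max = K·8FD/(πd³) → F_max = τ_allow·πd³/(8DK)
F_max = 283·π·4.2³/(8·47.0·1.1286) = 65869/424.34 = 155.23 N

155 N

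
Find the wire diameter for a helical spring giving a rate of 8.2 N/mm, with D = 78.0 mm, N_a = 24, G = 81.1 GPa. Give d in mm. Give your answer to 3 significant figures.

d = (8D³N_a·k / G)^(1/4) = (8·78.0³·24·8.2 / (81.1×10³))^0.25
  = (9212.5)^0.25 = 9.7970 mm

9.80 mm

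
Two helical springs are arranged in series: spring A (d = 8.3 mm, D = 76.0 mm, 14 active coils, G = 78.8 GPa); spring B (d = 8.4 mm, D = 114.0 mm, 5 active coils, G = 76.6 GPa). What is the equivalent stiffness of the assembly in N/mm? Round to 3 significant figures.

3.49 N/mm

k_A = Gd⁴/(8D³N_a) = (78.8×10³)(8.3⁴)/(8·76.0³·14) = 7.6064 N/mm
k_B = Gd⁴/(8D³N_a) = (76.6×10³)(8.4⁴)/(8·114.0³·5) = 6.4353 N/mm
Series: 1/k_eq = 1/7.6064 + 1/6.4353 = 0.28686; k_eq = 3.486 N/mm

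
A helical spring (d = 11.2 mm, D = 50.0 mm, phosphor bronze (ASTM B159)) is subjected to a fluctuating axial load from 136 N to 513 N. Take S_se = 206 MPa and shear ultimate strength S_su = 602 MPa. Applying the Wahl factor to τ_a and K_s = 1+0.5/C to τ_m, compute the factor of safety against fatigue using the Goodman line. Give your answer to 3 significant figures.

6.00

C = D/d = 50.0/11.2 = 4.4643; K_W = (4C−1)/(4C−4)+0.615/C = 1.3543; K_s = 1+0.5/C = 1.1120
F_a = (F_max−F_min)/2 = 188.5 N; F_m = (F_max+F_min)/2 = 324.5 N
τ_a = K_W·8F_aD/(πd³) = 1.3543 × 17.083 = 23.135 MPa
τ_m = K_s·8F_mD/(πd³) = 1.1120 × 29.408 = 32.702 MPa
Goodman: 1/n_f = τ_a/S_se + τ_m/S_su = 23.135/206 + 32.702/602 = 0.11231 + 0.05432 = 0.16663
n_f = 1/0.16663 = 6.001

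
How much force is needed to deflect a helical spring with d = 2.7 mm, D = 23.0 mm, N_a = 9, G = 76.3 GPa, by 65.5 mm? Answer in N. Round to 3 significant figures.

k = Gd⁴/(8D³N_a) = (76.3×10³)(2.7⁴)/(8·23.0³·9) = 4.6287 N/mm
F = k·δ = 4.6287 × 65.5 = 303.18 N

303 N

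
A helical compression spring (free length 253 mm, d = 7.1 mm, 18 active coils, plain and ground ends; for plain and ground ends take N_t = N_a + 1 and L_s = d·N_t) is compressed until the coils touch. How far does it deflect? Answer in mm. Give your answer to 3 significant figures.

N_t = 19; L_s = 7.1·19 = 134.9 mm
δ_solid = L₀ − L_s = 253 − 134.9 = 118.1 mm

118 mm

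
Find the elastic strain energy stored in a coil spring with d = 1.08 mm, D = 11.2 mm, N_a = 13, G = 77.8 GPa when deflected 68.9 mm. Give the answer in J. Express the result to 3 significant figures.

k = Gd⁴/(8D³N_a) = (77.8×10³)(1.08⁴)/(8·11.2³·13) = 0.72441 N/mm
U = ½kδ² = 0.5 × 0.72441 × 68.9² = 1719.5 N·mm = 1.7195 J

1.72 J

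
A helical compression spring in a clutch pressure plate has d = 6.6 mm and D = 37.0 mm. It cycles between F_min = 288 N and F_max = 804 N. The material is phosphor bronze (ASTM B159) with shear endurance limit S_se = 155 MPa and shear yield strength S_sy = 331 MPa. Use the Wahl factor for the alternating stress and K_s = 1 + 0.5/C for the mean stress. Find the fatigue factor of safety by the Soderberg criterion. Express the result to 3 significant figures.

0.779

C = D/d = 37.0/6.6 = 5.6061; K_W = (4C−1)/(4C−4)+0.615/C = 1.2725; K_s = 1+0.5/C = 1.0892
F_a = (F_max−F_min)/2 = 258 N; F_m = (F_max+F_min)/2 = 546 N
τ_a = K_W·8F_aD/(πd³) = 1.2725 × 84.553 = 107.6 MPa
τ_m = K_s·8F_mD/(πd³) = 1.0892 × 178.94 = 194.9 MPa
Soderberg: 1/n_f = τ_a/S_se + τ_m/S_sy = 107.6/155 + 194.9/331 = 0.69417 + 0.58881 = 1.283
n_f = 1/1.283 = 0.7794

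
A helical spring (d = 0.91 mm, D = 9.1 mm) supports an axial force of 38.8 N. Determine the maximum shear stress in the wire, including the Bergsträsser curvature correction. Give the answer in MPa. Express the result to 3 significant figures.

Spring index C = D/d = 9.1/0.91 = 10.0000
K_B = (4C+2)/(4C−3) = 42.000/37.000 = 1.1351
τ₀ = 8FD/(πd³) = 8·38.8·9.1/(π·0.91³) = 2824.64/2.3674 = 1193.1 MPa
τ_max = K·τ₀ = 1.1351 × 1193.1 = 1354.4 MPa

1350 MPa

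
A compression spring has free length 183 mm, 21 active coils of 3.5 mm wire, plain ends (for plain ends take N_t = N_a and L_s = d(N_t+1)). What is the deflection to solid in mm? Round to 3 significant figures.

106 mm

N_t = 21; L_s = 3.5·22 = 77 mm
δ_solid = L₀ − L_s = 183 − 77 = 106 mm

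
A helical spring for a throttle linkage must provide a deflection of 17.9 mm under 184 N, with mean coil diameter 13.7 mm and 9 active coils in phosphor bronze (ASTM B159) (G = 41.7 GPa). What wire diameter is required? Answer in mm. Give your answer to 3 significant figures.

2.60 mm

Required rate k = F/δ = 184/17.9 = 10.279 N/mm
d = (8D³N_a·k / G)^(1/4) = (8·13.7³·9·10.279 / (41.7×10³))^0.25
  = (45.638)^0.25 = 2.5991 mm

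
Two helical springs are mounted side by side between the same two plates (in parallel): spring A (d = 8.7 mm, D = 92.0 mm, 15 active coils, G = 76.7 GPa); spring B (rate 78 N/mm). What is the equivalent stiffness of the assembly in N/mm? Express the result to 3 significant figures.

82.7 N/mm

k_A = Gd⁴/(8D³N_a) = (76.7×10³)(8.7⁴)/(8·92.0³·15) = 4.7025 N/mm
Parallel: k_eq = 4.7025 + 78 = 82.702 N/mm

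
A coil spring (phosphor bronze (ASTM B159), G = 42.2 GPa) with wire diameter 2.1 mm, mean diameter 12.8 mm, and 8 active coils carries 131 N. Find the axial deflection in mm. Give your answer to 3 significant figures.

k = Gd⁴/(8D³N_a) = (42.2×10³)(2.1⁴)/(8·12.8³·8) = 6.1148 N/mm
δ = F/k = 131 / 6.1148 = 21.424 mm

21.4 mm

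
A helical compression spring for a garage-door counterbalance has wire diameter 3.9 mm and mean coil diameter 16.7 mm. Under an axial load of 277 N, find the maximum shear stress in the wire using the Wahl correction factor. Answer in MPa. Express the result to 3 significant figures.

Spring index C = D/d = 16.7/3.9 = 4.2821
K_W = (4C−1)/(4C−4) + 0.615/C = 16.128/13.128 + 0.1436 = 1.3721
τ₀ = 8FD/(πd³) = 8·277·16.7/(π·3.9³) = 37007.2/186.36 = 198.58 MPa
τ_max = K·τ₀ = 1.3721 × 198.58 = 272.48 MPa

272 MPa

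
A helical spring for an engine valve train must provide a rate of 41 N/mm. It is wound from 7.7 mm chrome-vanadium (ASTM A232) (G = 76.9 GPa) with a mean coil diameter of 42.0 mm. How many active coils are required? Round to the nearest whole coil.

11

N_a = Gd⁴/(8D³k) = (76.9×10³ × 7.7⁴)/(8 × 42.0³ × 41)
    = 2.70327e+08 / 2.43009e+07 = 11.12 → 11 coils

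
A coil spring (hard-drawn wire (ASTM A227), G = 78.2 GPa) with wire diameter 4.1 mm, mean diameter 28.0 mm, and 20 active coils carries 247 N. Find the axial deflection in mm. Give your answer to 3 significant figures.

k = Gd⁴/(8D³N_a) = (78.2×10³)(4.1⁴)/(8·28.0³·20) = 6.2914 N/mm
δ = F/k = 247 / 6.2914 = 39.26 mm

39.3 mm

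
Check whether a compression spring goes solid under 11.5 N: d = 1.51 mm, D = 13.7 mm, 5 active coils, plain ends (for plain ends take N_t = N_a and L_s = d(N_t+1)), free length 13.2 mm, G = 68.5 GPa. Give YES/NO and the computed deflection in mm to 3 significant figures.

k = Gd⁴/(8D³N_a) = (68.5×10³)(1.51⁴)/(8·13.7³·5) = 3.4624 N/mm
N_t = 5; L_s = 1.51·6 = 9.06 mm; δ_solid = L₀ − L_s = 13.2 − 9.06 = 4.14 mm
δ = F/k = 11.5/3.4624 = 3.3214 mm
δ < δ_solid → spring does not go solid

NO, δ = 3.32 mm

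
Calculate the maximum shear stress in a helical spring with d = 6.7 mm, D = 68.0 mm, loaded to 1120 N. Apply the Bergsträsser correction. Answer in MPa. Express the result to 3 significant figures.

731 MPa

Spring index C = D/d = 68.0/6.7 = 10.1493
K_B = (4C+2)/(4C−3) = 42.597/37.597 = 1.1330
τ₀ = 8FD/(πd³) = 8·1120·68.0/(π·6.7³) = 609280/944.87 = 644.83 MPa
τ_max = K·τ₀ = 1.1330 × 644.83 = 730.58 MPa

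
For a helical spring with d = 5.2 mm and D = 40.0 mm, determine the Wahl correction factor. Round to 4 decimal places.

C = D/d = 40.0/5.2 = 7.6923
K_W = (4C−1)/(4C−4) + 0.615/C = 29.769/26.769 + 0.0800 = 1.1920

1.1920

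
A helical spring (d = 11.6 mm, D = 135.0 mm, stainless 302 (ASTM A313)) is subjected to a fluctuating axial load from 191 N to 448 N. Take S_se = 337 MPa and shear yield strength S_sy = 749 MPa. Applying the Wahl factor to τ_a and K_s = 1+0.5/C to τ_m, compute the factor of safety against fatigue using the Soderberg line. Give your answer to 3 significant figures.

C = D/d = 135.0/11.6 = 11.6379; K_W = (4C−1)/(4C−4)+0.615/C = 1.1233; K_s = 1+0.5/C = 1.0430
F_a = (F_max−F_min)/2 = 128.5 N; F_m = (F_max+F_min)/2 = 319.5 N
τ_a = K_W·8F_aD/(πd³) = 1.1233 × 28.301 = 31.792 MPa
τ_m = K_s·8F_mD/(πd³) = 1.0430 × 70.367 = 73.39 MPa
Soderberg: 1/n_f = τ_a/S_se + τ_m/S_sy = 31.792/337 + 73.39/749 = 0.09434 + 0.09798 = 0.19232
n_f = 1/0.19232 = 5.2

5.20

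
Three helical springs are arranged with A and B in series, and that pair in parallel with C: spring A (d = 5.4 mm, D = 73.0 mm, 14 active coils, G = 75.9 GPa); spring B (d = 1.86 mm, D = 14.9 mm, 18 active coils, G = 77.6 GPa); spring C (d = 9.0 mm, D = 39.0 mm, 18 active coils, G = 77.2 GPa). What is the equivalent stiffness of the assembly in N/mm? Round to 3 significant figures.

60.1 N/mm

k_A = Gd⁴/(8D³N_a) = (75.9×10³)(5.4⁴)/(8·73.0³·14) = 1.4813 N/mm
k_B = Gd⁴/(8D³N_a) = (77.6×10³)(1.86⁴)/(8·14.9³·18) = 1.9498 N/mm
k_C = Gd⁴/(8D³N_a) = (77.2×10³)(9.0⁴)/(8·39.0³·18) = 59.297 N/mm
Springs A,B series: k_AB = 1/(1/1.4813+1/1.9498) = 0.84177 N/mm; parallel with C: k_eq = 0.84177+59.297 = 60.139 N/mm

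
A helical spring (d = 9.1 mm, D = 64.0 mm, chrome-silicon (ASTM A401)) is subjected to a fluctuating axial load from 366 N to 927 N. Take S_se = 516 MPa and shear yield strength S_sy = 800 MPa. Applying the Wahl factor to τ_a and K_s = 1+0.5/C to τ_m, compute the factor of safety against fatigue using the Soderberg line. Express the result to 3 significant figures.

C = D/d = 64.0/9.1 = 7.0330; K_W = (4C−1)/(4C−4)+0.615/C = 1.2118; K_s = 1+0.5/C = 1.0711
F_a = (F_max−F_min)/2 = 280.5 N; F_m = (F_max+F_min)/2 = 646.5 N
τ_a = K_W·8F_aD/(πd³) = 1.2118 × 60.664 = 73.51 MPa
τ_m = K_s·8F_mD/(πd³) = 1.0711 × 139.82 = 149.76 MPa
Soderberg: 1/n_f = τ_a/S_se + τ_m/S_sy = 73.51/516 + 149.76/800 = 0.14246 + 0.18720 = 0.32966
n_f = 1/0.32966 = 3.033

3.03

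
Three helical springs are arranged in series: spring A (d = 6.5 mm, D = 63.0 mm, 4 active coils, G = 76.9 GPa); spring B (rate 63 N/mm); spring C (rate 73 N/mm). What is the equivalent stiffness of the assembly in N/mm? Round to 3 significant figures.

11.4 N/mm

k_A = Gd⁴/(8D³N_a) = (76.9×10³)(6.5⁴)/(8·63.0³·4) = 17.156 N/mm
Series: 1/k_eq = 1/17.156 + 1/63 + 1/73 = 0.087861; k_eq = 11.382 N/mm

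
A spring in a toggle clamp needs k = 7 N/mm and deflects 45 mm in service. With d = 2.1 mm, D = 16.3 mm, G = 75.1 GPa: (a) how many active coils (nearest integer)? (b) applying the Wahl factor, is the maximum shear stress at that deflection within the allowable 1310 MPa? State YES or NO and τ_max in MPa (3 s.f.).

(a) 6 coils; (b) NO, τ_max = 1690 MPa

N_a = Gd⁴/(8D³k) = (75.1×10³)(2.1⁴)/(8·16.3³·7) = 6.022 → N_a = 6
Actual rate k = Gd⁴/(8D³·6) = 7.0261 N/mm
Working load F = kδ = 7.0261·45 = 316.17 N
C = 16.3/2.1 = 7.7619; K_W = (4C−1)/(4C−4)+0.615/C = 1.1901
τ_max = K_W·8FD/(πd³) = 1.1901·1417.1 = 1686.5 MPa
τ_max > 1310 MPa → exceeds allowable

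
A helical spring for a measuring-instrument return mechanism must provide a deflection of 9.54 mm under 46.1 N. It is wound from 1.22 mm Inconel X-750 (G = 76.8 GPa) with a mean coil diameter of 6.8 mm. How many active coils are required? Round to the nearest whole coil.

Required rate k = F/δ = 46.1/9.54 = 4.8323 N/mm
N_a = Gd⁴/(8D³k) = (76.8×10³ × 1.22⁴)/(8 × 6.8³ × 4.8323)
    = 170138 / 12155.4 = 14 → 14 coils

14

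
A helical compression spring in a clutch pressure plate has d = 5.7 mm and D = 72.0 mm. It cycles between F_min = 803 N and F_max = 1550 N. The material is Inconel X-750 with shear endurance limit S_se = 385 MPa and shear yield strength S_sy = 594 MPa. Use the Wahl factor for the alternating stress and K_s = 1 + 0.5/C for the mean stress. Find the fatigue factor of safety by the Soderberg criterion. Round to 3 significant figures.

C = D/d = 72.0/5.7 = 12.6316; K_W = (4C−1)/(4C−4)+0.615/C = 1.1132; K_s = 1+0.5/C = 1.0396
F_a = (F_max−F_min)/2 = 373.5 N; F_m = (F_max+F_min)/2 = 1176.5 N
τ_a = K_W·8F_aD/(πd³) = 1.1132 × 369.78 = 411.62 MPa
τ_m = K_s·8F_mD/(πd³) = 1.0396 × 1164.8 = 1210.9 MPa
Soderberg: 1/n_f = τ_a/S_se + τ_m/S_sy = 411.62/385 + 1210.9/594 = 1.06915 + 2.03851 = 3.1077
n_f = 1/3.1077 = 0.3218

0.322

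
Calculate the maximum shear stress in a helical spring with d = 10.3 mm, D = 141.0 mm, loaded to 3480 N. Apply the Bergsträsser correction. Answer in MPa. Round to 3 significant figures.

Spring index C = D/d = 141.0/10.3 = 13.6893
K_B = (4C+2)/(4C−3) = 56.757/51.757 = 1.0966
τ₀ = 8FD/(πd³) = 8·3480·141.0/(π·10.3³) = 3.92544e+06/3432.9 = 1143.5 MPa
τ_max = K·τ₀ = 1.0966 × 1143.5 = 1253.9 MPa

1250 MPa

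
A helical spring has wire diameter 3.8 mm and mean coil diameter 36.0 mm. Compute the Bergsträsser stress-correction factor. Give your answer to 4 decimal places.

C = D/d = 36.0/3.8 = 9.4737
K_B = (4C+2)/(4C−3) = 39.895/34.895 = 1.1433

1.1433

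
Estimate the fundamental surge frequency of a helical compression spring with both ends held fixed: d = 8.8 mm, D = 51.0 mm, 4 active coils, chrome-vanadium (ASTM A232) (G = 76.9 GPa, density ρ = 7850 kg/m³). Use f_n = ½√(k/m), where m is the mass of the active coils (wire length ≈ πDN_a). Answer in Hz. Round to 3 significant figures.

298 Hz

k = Gd⁴/(8D³N_a) = (76.9×10³)(8.8⁴)/(8·51.0³·4) = 108.64 N/mm = 1.0864e+05 N/m
Wire length L = πDN_a = π·51.0·4 = 640.88 mm
m = ρ·(πd²/4)·L = 7850 × 60.821×10⁻⁶ m² × 0.64088 m = 0.30599 kg
f_n = ½√(k/m) = 0.5·√(1.0864e+05/0.30599) = 0.5·√(3.5505e+05) = 297.93 Hz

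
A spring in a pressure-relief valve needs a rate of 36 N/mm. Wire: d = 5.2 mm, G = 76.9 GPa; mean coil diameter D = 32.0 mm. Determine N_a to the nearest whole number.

6

N_a = Gd⁴/(8D³k) = (76.9×10³ × 5.2⁴)/(8 × 32.0³ × 36)
    = 5.62263e+07 / 9.43718e+06 = 5.958 → 6 coils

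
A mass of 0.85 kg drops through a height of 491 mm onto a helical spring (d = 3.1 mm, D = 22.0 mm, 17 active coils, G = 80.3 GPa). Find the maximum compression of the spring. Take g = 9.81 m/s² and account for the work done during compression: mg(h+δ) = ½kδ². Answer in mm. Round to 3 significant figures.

41.6 mm

k = Gd⁴/(8D³N_a) = (80.3×10³)(3.1⁴)/(8·22.0³·17) = 5.121 N/mm
W = mg = 0.85 × 9.81 = 8.3385 N
½kδ² − Wδ − Wh = 0 → δ = (W + √(W² + 2kWh))/k
δ = (8.3385 + √(69.531 + 41932.9))/5.121 = (8.3385 + 204.94)/5.121 = 41.649 mm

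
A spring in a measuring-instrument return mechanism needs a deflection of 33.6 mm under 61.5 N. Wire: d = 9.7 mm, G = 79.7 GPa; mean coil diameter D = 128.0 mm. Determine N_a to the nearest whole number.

Required rate k = F/δ = 61.5/33.6 = 1.8304 N/mm
N_a = Gd⁴/(8D³k) = (79.7×10³ × 9.7⁴)/(8 × 128.0³ × 1.8304)
    = 7.05578e+08 / 3.07083e+07 = 22.98 → 23 coils

23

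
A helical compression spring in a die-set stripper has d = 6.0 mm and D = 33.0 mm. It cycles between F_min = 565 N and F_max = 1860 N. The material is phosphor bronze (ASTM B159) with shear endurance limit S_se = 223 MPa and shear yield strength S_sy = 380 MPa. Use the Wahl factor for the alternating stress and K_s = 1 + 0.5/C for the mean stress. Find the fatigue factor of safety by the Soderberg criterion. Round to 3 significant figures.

0.357

C = D/d = 33.0/6.0 = 5.5000; K_W = (4C−1)/(4C−4)+0.615/C = 1.2785; K_s = 1+0.5/C = 1.0909
F_a = (F_max−F_min)/2 = 647.5 N; F_m = (F_max+F_min)/2 = 1212.5 N
τ_a = K_W·8F_aD/(πd³) = 1.2785 × 251.91 = 322.06 MPa
τ_m = K_s·8F_mD/(πd³) = 1.0909 × 471.72 = 514.6 MPa
Soderberg: 1/n_f = τ_a/S_se + τ_m/S_sy = 322.06/223 + 514.6/380 = 1.44421 + 1.35421 = 2.7984
n_f = 1/2.7984 = 0.3573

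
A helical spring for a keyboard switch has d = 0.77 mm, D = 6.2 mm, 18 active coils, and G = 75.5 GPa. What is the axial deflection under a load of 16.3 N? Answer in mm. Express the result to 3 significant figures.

k = Gd⁴/(8D³N_a) = (75.5×10³)(0.77⁴)/(8·6.2³·18) = 0.77334 N/mm
δ = F/k = 16.3 / 0.77334 = 21.077 mm

21.1 mm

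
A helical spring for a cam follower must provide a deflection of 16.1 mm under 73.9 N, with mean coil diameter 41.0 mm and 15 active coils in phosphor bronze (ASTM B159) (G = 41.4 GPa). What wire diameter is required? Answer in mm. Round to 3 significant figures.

Required rate k = F/δ = 73.9/16.1 = 4.5901 N/mm
d = (8D³N_a·k / G)^(1/4) = (8·41.0³·15·4.5901 / (41.4×10³))^0.25
  = (916.96)^0.25 = 5.5029 mm

5.50 mm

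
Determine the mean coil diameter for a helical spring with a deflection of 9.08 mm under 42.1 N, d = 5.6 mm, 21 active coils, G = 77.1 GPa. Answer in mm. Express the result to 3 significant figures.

46.0 mm

Required rate k = F/δ = 42.1/9.08 = 4.6366 N/mm
D = (Gd⁴/(8N_a·k))^(1/3) = (77.1×10³·5.6⁴/(8·21·4.6366))^(1/3)
  = (97342.2)^(1/3) = 46.0010 mm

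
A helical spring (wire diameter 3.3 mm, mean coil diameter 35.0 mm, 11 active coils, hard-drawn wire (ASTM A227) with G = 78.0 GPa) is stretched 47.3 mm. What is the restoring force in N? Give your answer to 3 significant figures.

116 N

k = Gd⁴/(8D³N_a) = (78.0×10³)(3.3⁴)/(8·35.0³·11) = 2.4517 N/mm
F = k·δ = 2.4517 × 47.3 = 115.96 N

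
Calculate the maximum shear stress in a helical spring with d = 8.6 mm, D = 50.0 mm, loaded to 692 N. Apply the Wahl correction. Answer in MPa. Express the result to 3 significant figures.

Spring index C = D/d = 50.0/8.6 = 5.8140
K_W = (4C−1)/(4C−4) + 0.615/C = 22.256/19.256 + 0.1058 = 1.2616
τ₀ = 8FD/(πd³) = 8·692·50.0/(π·8.6³) = 276800/1998.2 = 138.52 MPa
τ_max = K·τ₀ = 1.2616 × 138.52 = 174.76 MPa

175 MPa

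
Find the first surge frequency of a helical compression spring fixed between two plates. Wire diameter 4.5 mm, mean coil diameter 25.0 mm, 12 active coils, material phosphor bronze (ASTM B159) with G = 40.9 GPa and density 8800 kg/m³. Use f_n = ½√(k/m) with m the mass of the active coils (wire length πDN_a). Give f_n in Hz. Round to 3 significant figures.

146 Hz

k = Gd⁴/(8D³N_a) = (40.9×10³)(4.5⁴)/(8·25.0³·12) = 11.181 N/mm = 11181 N/m
Wire length L = πDN_a = π·25.0·12 = 942.48 mm
m = ρ·(πd²/4)·L = 8800 × 15.904×10⁻⁶ m² × 0.94248 m = 0.13191 kg
f_n = ½√(k/m) = 0.5·√(11181/0.13191) = 0.5·√(84764) = 145.57 Hz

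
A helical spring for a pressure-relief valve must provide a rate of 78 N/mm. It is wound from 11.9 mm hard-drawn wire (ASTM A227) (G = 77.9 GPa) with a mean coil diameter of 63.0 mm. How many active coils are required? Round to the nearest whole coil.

N_a = Gd⁴/(8D³k) = (77.9×10³ × 11.9⁴)/(8 × 63.0³ × 78)
    = 1.56216e+09 / 1.56029e+08 = 10.01 → 10 coils

10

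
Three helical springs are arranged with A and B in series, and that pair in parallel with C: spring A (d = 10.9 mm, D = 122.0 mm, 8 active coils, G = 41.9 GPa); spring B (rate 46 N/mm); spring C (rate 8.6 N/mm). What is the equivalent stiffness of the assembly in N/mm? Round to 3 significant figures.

13.2 N/mm

k_A = Gd⁴/(8D³N_a) = (41.9×10³)(10.9⁴)/(8·122.0³·8) = 5.0893 N/mm
Springs A,B series: k_AB = 1/(1/5.0893+1/46) = 4.5823 N/mm; parallel with C: k_eq = 4.5823+8.6 = 13.182 N/mm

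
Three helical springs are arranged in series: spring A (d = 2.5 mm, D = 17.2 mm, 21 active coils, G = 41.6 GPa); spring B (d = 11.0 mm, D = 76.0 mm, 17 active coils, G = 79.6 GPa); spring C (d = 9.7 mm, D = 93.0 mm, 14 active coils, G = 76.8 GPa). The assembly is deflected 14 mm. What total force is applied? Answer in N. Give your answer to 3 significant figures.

19.7 N

k_A = Gd⁴/(8D³N_a) = (41.6×10³)(2.5⁴)/(8·17.2³·21) = 1.9009 N/mm
k_B = Gd⁴/(8D³N_a) = (79.6×10³)(11.0⁴)/(8·76.0³·17) = 19.521 N/mm
k_C = Gd⁴/(8D³N_a) = (76.8×10³)(9.7⁴)/(8·93.0³·14) = 7.5471 N/mm
Series: 1/k_eq = 1/1.9009 + 1/19.521 + 1/7.5471 = 0.70979; k_eq = 1.4089 N/mm
F = k_eq·δ = 1.4089·14 = 19.724 N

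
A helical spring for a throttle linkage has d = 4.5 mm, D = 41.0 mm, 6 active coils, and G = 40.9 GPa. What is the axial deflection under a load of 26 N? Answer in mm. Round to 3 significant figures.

5.13 mm

k = Gd⁴/(8D³N_a) = (40.9×10³)(4.5⁴)/(8·41.0³·6) = 5.0697 N/mm
δ = F/k = 26 / 5.0697 = 5.1285 mm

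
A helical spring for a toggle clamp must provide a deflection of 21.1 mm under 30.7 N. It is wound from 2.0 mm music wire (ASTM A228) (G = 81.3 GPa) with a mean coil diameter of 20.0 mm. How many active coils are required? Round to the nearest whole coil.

Required rate k = F/δ = 30.7/21.1 = 1.455 N/mm
N_a = Gd⁴/(8D³k) = (81.3×10³ × 2.0⁴)/(8 × 20.0³ × 1.455)
    = 1.3008e+06 / 93118.5 = 13.97 → 14 coils

14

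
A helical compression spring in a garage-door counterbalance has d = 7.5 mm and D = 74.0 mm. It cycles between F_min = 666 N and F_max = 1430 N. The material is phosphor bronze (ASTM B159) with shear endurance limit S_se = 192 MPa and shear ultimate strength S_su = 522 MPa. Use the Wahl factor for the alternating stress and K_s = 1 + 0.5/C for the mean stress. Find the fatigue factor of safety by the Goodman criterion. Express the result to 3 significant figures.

C = D/d = 74.0/7.5 = 9.8667; K_W = (4C−1)/(4C−4)+0.615/C = 1.1469; K_s = 1+0.5/C = 1.0507
F_a = (F_max−F_min)/2 = 382 N; F_m = (F_max+F_min)/2 = 1048 N
τ_a = K_W·8F_aD/(πd³) = 1.1469 × 170.63 = 195.7 MPa
τ_m = K_s·8F_mD/(πd³) = 1.0507 × 468.11 = 491.83 MPa
Goodman: 1/n_f = τ_a/S_se + τ_m/S_su = 195.7/192 + 491.83/522 = 1.01925 + 0.94221 = 1.9615
n_f = 1/1.9615 = 0.5098

0.510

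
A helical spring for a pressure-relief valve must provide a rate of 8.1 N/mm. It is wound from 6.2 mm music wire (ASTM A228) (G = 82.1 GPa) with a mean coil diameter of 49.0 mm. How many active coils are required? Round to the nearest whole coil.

16

N_a = Gd⁴/(8D³k) = (82.1×10³ × 6.2⁴)/(8 × 49.0³ × 8.1)
    = 1.21314e+08 / 7.62366e+06 = 15.91 → 16 coils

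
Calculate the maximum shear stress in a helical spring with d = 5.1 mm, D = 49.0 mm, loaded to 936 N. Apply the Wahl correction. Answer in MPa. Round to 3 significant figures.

Spring index C = D/d = 49.0/5.1 = 9.6078
K_W = (4C−1)/(4C−4) + 0.615/C = 37.431/34.431 + 0.0640 = 1.1511
τ₀ = 8FD/(πd³) = 8·936·49.0/(π·5.1³) = 366912/416.74 = 880.44 MPa
τ_max = K·τ₀ = 1.1511 × 880.44 = 1013.5 MPa

1010 MPa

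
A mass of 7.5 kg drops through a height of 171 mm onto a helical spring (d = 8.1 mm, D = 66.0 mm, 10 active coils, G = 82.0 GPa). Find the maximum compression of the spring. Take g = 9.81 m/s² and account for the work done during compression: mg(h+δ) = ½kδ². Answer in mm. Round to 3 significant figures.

45.6 mm

k = Gd⁴/(8D³N_a) = (82.0×10³)(8.1⁴)/(8·66.0³·10) = 15.347 N/mm
W = mg = 7.5 × 9.81 = 73.575 N
½kδ² − Wδ − Wh = 0 → δ = (W + √(W² + 2kWh))/k
δ = (73.575 + √(5413.3 + 386179))/15.347 = (73.575 + 625.77)/15.347 = 45.568 mm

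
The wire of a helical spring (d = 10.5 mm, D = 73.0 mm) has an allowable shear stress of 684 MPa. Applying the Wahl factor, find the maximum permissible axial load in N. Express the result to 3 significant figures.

C = D/d = 73.0/10.5 = 6.9524
K_W = (4C−1)/(4C−4) + 0.615/C = 26.810/23.810 + 0.0885 = 1.2145
τ_max = K·8FD/(πd³) → F_max = τ_allow·πd³/(8DK)
F_max = 684·π·10.5³/(8·73.0·1.2145) = 2.4876e+06/709.24 = 3507.3 N

3510 N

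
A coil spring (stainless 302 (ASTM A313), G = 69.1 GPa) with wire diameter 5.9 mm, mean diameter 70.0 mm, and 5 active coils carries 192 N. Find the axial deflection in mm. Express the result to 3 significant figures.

31.5 mm

k = Gd⁴/(8D³N_a) = (69.1×10³)(5.9⁴)/(8·70.0³·5) = 6.1028 N/mm
δ = F/k = 192 / 6.1028 = 31.461 mm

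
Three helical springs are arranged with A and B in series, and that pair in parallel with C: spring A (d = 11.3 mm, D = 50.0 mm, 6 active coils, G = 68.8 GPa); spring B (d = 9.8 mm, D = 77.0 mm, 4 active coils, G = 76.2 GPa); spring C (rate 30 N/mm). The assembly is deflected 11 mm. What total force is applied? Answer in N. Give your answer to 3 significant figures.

751 N

k_A = Gd⁴/(8D³N_a) = (68.8×10³)(11.3⁴)/(8·50.0³·6) = 186.96 N/mm
k_B = Gd⁴/(8D³N_a) = (76.2×10³)(9.8⁴)/(8·77.0³·4) = 48.11 N/mm
Springs A,B series: k_AB = 1/(1/186.96+1/48.11) = 38.264 N/mm; parallel with C: k_eq = 38.264+30 = 68.264 N/mm
F = k_eq·δ = 68.264·11 = 750.9 N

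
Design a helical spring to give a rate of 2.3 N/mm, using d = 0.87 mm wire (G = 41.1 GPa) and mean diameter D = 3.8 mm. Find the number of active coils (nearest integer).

N_a = Gd⁴/(8D³k) = (41.1×10³ × 0.87⁴)/(8 × 3.8³ × 2.3)
    = 23546.1 / 1009.64 = 23.32 → 23 coils

23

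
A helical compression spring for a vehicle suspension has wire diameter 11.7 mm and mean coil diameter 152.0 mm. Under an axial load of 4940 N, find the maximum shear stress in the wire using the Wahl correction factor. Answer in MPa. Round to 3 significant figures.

1330 MPa

Spring index C = D/d = 152.0/11.7 = 12.9915
K_W = (4C−1)/(4C−4) + 0.615/C = 50.966/47.966 + 0.0473 = 1.1099
τ₀ = 8FD/(πd³) = 8·4940·152.0/(π·11.7³) = 6.00704e+06/5031.6 = 1193.9 MPa
τ_max = K·τ₀ = 1.1099 × 1193.9 = 1325 MPa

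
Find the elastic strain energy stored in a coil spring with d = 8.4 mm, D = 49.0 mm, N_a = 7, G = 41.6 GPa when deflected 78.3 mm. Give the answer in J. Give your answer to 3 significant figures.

k = Gd⁴/(8D³N_a) = (41.6×10³)(8.4⁴)/(8·49.0³·7) = 31.437 N/mm
U = ½kδ² = 0.5 × 31.437 × 78.3² = 96367 N·mm = 96.367 J

96.4 J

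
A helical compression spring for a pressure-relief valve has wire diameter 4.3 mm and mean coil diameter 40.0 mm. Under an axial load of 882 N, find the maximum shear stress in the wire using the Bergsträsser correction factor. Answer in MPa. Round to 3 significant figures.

Spring index C = D/d = 40.0/4.3 = 9.3023
K_B = (4C+2)/(4C−3) = 39.209/34.209 = 1.1462
τ₀ = 8FD/(πd³) = 8·882·40.0/(π·4.3³) = 282240/249.78 = 1130 MPa
τ_max = K·τ₀ = 1.1462 × 1130 = 1295.1 MPa

1300 MPa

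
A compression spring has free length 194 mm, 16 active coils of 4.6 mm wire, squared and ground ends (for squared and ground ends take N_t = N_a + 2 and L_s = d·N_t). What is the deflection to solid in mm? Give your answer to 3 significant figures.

N_t = 18; L_s = 4.6·18 = 82.8 mm
δ_solid = L₀ − L_s = 194 − 82.8 = 111.2 mm

111 mm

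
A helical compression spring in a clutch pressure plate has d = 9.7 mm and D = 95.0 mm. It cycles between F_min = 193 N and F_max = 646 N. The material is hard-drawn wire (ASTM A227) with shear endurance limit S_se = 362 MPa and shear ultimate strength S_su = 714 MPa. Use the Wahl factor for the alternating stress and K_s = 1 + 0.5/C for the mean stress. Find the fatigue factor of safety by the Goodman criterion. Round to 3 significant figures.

C = D/d = 95.0/9.7 = 9.7938; K_W = (4C−1)/(4C−4)+0.615/C = 1.1481; K_s = 1+0.5/C = 1.0511
F_a = (F_max−F_min)/2 = 226.5 N; F_m = (F_max+F_min)/2 = 419.5 N
τ_a = K_W·8F_aD/(πd³) = 1.1481 × 60.037 = 68.927 MPa
τ_m = K_s·8F_mD/(πd³) = 1.0511 × 111.19 = 116.87 MPa
Goodman: 1/n_f = τ_a/S_se + τ_m/S_su = 68.927/362 + 116.87/714 = 0.19041 + 0.16368 = 0.35409
n_f = 1/0.35409 = 2.824

2.82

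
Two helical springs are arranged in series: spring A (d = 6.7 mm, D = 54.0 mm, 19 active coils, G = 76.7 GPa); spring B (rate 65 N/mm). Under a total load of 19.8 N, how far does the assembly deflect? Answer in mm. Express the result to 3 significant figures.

3.37 mm

k_A = Gd⁴/(8D³N_a) = (76.7×10³)(6.7⁴)/(8·54.0³·19) = 6.4576 N/mm
Series: 1/k_eq = 1/6.4576 + 1/65 = 0.17024; k_eq = 5.874 N/mm
δ = F/k_eq = 19.8/5.874 = 3.3708 mm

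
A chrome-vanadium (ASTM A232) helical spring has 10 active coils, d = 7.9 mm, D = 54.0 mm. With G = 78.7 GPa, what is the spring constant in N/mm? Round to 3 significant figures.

k = Gd⁴/(8D³N_a) = (78.7×10³ × 7.9⁴) / (8 × 54.0³ × 10)
  = 3.06537e+08 / 1.25971e+07 = 24.334 N/mm

24.3 N/mm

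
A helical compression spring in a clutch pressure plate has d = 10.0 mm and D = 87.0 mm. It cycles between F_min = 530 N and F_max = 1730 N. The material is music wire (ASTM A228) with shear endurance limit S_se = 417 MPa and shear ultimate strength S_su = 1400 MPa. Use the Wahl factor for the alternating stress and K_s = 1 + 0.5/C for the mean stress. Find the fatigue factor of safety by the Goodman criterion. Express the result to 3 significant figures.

1.78

C = D/d = 87.0/10.0 = 8.7000; K_W = (4C−1)/(4C−4)+0.615/C = 1.1681; K_s = 1+0.5/C = 1.0575
F_a = (F_max−F_min)/2 = 600 N; F_m = (F_max+F_min)/2 = 1130 N
τ_a = K_W·8F_aD/(πd³) = 1.1681 × 132.93 = 155.27 MPa
τ_m = K_s·8F_mD/(πd³) = 1.0575 × 250.34 = 264.73 MPa
Goodman: 1/n_f = τ_a/S_se + τ_m/S_su = 155.27/417 + 264.73/1400 = 0.37235 + 0.18909 = 0.56144
n_f = 1/0.56144 = 1.781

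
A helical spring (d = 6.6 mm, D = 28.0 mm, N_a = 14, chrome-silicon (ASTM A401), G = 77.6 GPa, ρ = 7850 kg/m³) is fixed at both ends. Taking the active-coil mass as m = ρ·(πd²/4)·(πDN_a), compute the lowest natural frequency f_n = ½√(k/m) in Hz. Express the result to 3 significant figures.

k = Gd⁴/(8D³N_a) = (77.6×10³)(6.6⁴)/(8·28.0³·14) = 59.889 N/mm = 59889 N/m
Wire length L = πDN_a = π·28.0·14 = 1231.5 mm
m = ρ·(πd²/4)·L = 7850 × 34.212×10⁻⁶ m² × 1.2315 m = 0.33074 kg
f_n = ½√(k/m) = 0.5·√(59889/0.33074) = 0.5·√(1.8108e+05) = 212.77 Hz

213 Hz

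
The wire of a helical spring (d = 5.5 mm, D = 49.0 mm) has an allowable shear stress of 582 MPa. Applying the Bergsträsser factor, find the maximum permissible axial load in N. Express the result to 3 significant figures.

C = D/d = 49.0/5.5 = 8.9091
K_B = (4C+2)/(4C−3) = 37.636/32.636 = 1.1532
τ_max = K·8FD/(πd³) → F_max = τ_allow·πd³/(8DK)
F_max = 582·π·5.5³/(8·49.0·1.1532) = 3.042e+05/452.06 = 672.93 N

673 N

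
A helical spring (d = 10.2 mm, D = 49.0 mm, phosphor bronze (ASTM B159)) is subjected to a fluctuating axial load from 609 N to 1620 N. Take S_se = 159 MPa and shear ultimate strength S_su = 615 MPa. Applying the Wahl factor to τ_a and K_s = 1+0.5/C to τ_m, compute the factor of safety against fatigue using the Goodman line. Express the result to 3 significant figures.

1.37

C = D/d = 49.0/10.2 = 4.8039; K_W = (4C−1)/(4C−4)+0.615/C = 1.3252; K_s = 1+0.5/C = 1.1041
F_a = (F_max−F_min)/2 = 505.5 N; F_m = (F_max+F_min)/2 = 1114.5 N
τ_a = K_W·8F_aD/(πd³) = 1.3252 × 59.437 = 78.765 MPa
τ_m = K_s·8F_mD/(πd³) = 1.1041 × 131.04 = 144.68 MPa
Goodman: 1/n_f = τ_a/S_se + τ_m/S_su = 78.765/159 + 144.68/615 = 0.49538 + 0.23526 = 0.73063
n_f = 1/0.73063 = 1.369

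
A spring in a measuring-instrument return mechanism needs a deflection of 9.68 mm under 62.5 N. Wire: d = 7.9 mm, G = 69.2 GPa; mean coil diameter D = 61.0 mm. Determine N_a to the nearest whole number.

Required rate k = F/δ = 62.5/9.68 = 6.4566 N/mm
N_a = Gd⁴/(8D³k) = (69.2×10³ × 7.9⁴)/(8 × 61.0³ × 6.4566)
    = 2.69535e+08 / 1.17242e+07 = 22.99 → 23 coils

23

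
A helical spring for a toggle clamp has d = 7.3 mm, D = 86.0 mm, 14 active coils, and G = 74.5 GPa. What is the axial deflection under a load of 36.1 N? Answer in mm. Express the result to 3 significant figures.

12.2 mm

k = Gd⁴/(8D³N_a) = (74.5×10³)(7.3⁴)/(8·86.0³·14) = 2.9698 N/mm
δ = F/k = 36.1 / 2.9698 = 12.156 mm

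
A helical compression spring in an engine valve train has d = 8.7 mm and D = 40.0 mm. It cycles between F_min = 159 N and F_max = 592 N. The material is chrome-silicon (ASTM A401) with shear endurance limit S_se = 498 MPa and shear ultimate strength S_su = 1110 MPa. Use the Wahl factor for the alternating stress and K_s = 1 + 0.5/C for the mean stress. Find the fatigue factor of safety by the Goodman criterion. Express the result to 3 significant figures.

6.74

C = D/d = 40.0/8.7 = 4.5977; K_W = (4C−1)/(4C−4)+0.615/C = 1.3422; K_s = 1+0.5/C = 1.1087
F_a = (F_max−F_min)/2 = 216.5 N; F_m = (F_max+F_min)/2 = 375.5 N
τ_a = K_W·8F_aD/(πd³) = 1.3422 × 33.489 = 44.95 MPa
τ_m = K_s·8F_mD/(πd³) = 1.1087 × 58.083 = 64.4 MPa
Goodman: 1/n_f = τ_a/S_se + τ_m/S_su = 44.95/498 + 64.4/1110 = 0.09026 + 0.05802 = 0.14828
n_f = 1/0.14828 = 6.744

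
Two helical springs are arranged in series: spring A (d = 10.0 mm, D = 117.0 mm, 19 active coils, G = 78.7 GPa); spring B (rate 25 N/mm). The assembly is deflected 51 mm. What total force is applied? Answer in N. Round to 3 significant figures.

k_A = Gd⁴/(8D³N_a) = (78.7×10³)(10.0⁴)/(8·117.0³·19) = 3.2328 N/mm
Series: 1/k_eq = 1/3.2328 + 1/25 = 0.34933; k_eq = 2.8626 N/mm
F = k_eq·δ = 2.8626·51 = 145.99 N

146 N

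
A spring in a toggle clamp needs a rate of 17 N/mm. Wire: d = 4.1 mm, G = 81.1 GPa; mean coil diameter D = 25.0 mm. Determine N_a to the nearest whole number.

N_a = Gd⁴/(8D³k) = (81.1×10³ × 4.1⁴)/(8 × 25.0³ × 17)
    = 2.29169e+07 / 2.125e+06 = 10.78 → 11 coils

11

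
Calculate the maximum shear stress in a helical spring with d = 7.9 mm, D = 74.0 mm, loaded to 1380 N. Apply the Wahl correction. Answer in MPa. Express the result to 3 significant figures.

Spring index C = D/d = 74.0/7.9 = 9.3671
K_W = (4C−1)/(4C−4) + 0.615/C = 36.468/33.468 + 0.0657 = 1.1553
τ₀ = 8FD/(πd³) = 8·1380·74.0/(π·7.9³) = 816960/1548.9 = 527.44 MPa
τ_max = K·τ₀ = 1.1553 × 527.44 = 609.34 MPa

609 MPa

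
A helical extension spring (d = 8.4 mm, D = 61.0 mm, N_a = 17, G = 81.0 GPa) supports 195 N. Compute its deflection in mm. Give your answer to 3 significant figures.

14.9 mm

k = Gd⁴/(8D³N_a) = (81.0×10³)(8.4⁴)/(8·61.0³·17) = 13.064 N/mm
δ = F/k = 195 / 13.064 = 14.927 mm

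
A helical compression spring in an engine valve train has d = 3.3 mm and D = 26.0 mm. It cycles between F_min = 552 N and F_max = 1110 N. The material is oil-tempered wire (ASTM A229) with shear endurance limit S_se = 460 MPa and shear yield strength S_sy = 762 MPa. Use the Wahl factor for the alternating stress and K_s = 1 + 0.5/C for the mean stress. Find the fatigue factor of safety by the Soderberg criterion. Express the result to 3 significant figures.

C = D/d = 26.0/3.3 = 7.8788; K_W = (4C−1)/(4C−4)+0.615/C = 1.1871; K_s = 1+0.5/C = 1.0635
F_a = (F_max−F_min)/2 = 279 N; F_m = (F_max+F_min)/2 = 831 N
τ_a = K_W·8F_aD/(πd³) = 1.1871 × 514.02 = 610.18 MPa
τ_m = K_s·8F_mD/(πd³) = 1.0635 × 1531 = 1628.2 MPa
Soderberg: 1/n_f = τ_a/S_se + τ_m/S_sy = 610.18/460 + 1628.2/762 = 1.32648 + 2.13668 = 3.4632
n_f = 1/3.4632 = 0.2888

0.289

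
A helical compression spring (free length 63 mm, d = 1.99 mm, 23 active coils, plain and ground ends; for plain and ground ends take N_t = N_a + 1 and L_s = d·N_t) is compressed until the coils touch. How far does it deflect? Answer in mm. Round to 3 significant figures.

N_t = 24; L_s = 1.99·24 = 47.76 mm
δ_solid = L₀ − L_s = 63 − 47.76 = 15.24 mm

15.2 mm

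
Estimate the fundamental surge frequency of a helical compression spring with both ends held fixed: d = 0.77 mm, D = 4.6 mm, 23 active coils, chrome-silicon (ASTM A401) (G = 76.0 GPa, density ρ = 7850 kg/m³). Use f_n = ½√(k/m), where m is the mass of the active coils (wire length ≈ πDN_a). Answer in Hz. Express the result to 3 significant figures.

k = Gd⁴/(8D³N_a) = (76.0×10³)(0.77⁴)/(8·4.6³·23) = 1.4917 N/mm = 1491.7 N/m
Wire length L = πDN_a = π·4.6·23 = 332.38 mm
m = ρ·(πd²/4)·L = 7850 × 0.46566×10⁻⁶ m² × 0.33238 m = 0.001215 kg
f_n = ½√(k/m) = 0.5·√(1491.7/0.001215) = 0.5·√(1.2277e+06) = 554.02 Hz

554 Hz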